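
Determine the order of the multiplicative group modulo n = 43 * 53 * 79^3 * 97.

102064015872

φ(43) = 43 − 1 = 42.
φ(53) = 53 − 1 = 52.
φ(79^3) = 79^3 − 79^2 = 493039 − 6241 = 486798.
φ(97) = 97 − 1 = 96.
φ(108992680457) = 42 × 52 × 486798 × 96 = 102064015872.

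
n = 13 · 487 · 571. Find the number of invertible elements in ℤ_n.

3324240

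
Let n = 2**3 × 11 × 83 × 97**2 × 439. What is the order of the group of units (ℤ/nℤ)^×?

13377991680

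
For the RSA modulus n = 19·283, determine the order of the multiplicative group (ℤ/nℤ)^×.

φ(n) = (p − 1)(q − 1) = (19−1)(283−1) = 18·282 = 5076.

5076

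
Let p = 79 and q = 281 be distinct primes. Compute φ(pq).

φ(22199) = 22199 · (1 − 1/79) · (1 − 1/281)
       = 22199 · 21840/22199 = 21840.

21840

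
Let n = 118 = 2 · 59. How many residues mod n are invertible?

φ(118) = 118 · (1 − 1/2) · (1 − 1/59)
       = 118 · 58/118 = 58.

58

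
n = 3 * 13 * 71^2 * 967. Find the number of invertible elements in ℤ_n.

φ(3) = 3 − 1 = 2.
φ(13) = 13 − 1 = 12.
φ(71^2) = 71^2 − 71^1 = 5041 − 71 = 4970.
φ(967) = 967 − 1 = 966.
φ(190111233) = 2 × 12 × 4970 × 966 = 115224480.

115224480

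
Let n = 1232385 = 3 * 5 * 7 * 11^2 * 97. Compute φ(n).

506880

φ(3) = 3 − 1 = 2.
φ(5) = 5 − 1 = 4.
φ(7) = 7 − 1 = 6.
φ(11^2) = 11^2 − 11^1 = 121 − 11 = 110.
φ(97) = 97 − 1 = 96.
Since φ is multiplicative, φ(1232385) = 2 · 4 · 6 · 110 · 96 = 506880.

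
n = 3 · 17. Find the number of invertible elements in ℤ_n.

φ(51) = 51 · (1 − 1/3) · (1 − 1/17)
       = 51 · 32/51 = 32.

32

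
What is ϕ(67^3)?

296274

φ(67^3) = 67^3 − 67^2 = 300763 − 4489 = 296274.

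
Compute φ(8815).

First factor: 8815 = 5 · 41 · 43.
φ(8815) = 8815 · (1 − 1/5) · (1 − 1/41) · (1 − 1/43)
       = 8815 · 6720/8815 = 6720.

6720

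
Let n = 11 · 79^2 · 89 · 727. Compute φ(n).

φ(11) = 11 − 1 = 10.
φ(79^2) = 79^2 − 79^1 = 6241 − 79 = 6162.
φ(89) = 89 − 1 = 88.
φ(727) = 727 − 1 = 726.
φ(4441925653) = 10 × 6162 × 88 × 726 = 3936778560.

3936778560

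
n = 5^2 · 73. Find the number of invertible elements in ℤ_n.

1440

φ(5^2) = 5^1·(5−1) = 5·4 = 20.
φ(73) = 73 − 1 = 72.
φ(1825) = 20 × 72 = 1440.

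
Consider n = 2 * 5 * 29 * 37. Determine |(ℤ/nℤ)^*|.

4032

φ(2) = 2 − 1 = 1.
φ(5) = 5 − 1 = 4.
φ(29) = 29 − 1 = 28.
φ(37) = 37 − 1 = 36.
Multiply: 1 · 4 · 28 · 36 = 4032.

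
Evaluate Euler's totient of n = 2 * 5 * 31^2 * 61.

φ(586210) = 586210 · (1 − 1/2) · (1 − 1/5) · (1 − 1/31) · (1 − 1/61)
       = 586210 · 7200/18910 = 223200.

223200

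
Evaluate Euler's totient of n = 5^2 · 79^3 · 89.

φ(5^2) = 5^2 − 5^1 = 25 − 5 = 20.
φ(79^3) = 79^2·(79−1) = 6241·78 = 486798.
φ(89) = 89 − 1 = 88.
φ(1097011775) = 20 × 486798 × 88 = 856764480.

856764480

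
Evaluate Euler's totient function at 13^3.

φ(2197) = 2197 · (1 − 1/13)
       = 2197 · 12/13 = 2028.

2028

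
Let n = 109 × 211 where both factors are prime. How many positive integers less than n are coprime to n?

φ(109) = 109 − 1 = 108.
φ(211) = 211 − 1 = 210.
Multiply: 108 · 210 = 22680.

22680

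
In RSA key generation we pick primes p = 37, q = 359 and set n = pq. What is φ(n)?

For distinct primes, φ(pq) = (p−1)(q−1) = 36 × 358 = 12888.

12888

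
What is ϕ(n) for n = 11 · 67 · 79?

51480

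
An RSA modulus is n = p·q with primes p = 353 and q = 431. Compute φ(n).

φ(n) = (p − 1)(q − 1) = (353−1)(431−1) = 352·430 = 151360.

151360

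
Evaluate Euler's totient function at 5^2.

20

φ(5^2) = 5^2 − 5^1 = 25 − 5 = 20.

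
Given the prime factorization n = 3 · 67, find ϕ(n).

132

φ(201) = 201 · (1 − 1/3) · (1 − 1/67)
       = 201 · 132/201 = 132.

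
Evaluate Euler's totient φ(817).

756

Factor 817: 817 = 19 · 43.
φ(19) = 19 − 1 = 18.
φ(43) = 43 − 1 = 42.
Since φ is multiplicative, φ(817) = 18 · 42 = 756.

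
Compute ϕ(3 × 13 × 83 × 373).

732096

φ(1207401) = 1207401 · (1 − 1/3) · (1 − 1/13) · (1 − 1/83) · (1 − 1/373)
       = 1207401 · 732096/1207401 = 732096.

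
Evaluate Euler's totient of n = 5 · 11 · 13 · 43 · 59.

1169280

φ(1813955) = 1813955 · (1 − 1/5) · (1 − 1/11) · (1 − 1/13) · (1 − 1/43) · (1 − 1/59)
       = 1813955 · 1169280/1813955 = 1169280.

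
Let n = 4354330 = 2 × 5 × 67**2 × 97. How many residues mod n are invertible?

φ(2) = 2 − 1 = 1.
φ(5) = 5 − 1 = 4.
φ(67^2) = 67^1·(67−1) = 67·66 = 4422.
φ(97) = 97 − 1 = 96.
φ(4354330) = 1 × 4 × 4422 × 96 = 1698048.

1698048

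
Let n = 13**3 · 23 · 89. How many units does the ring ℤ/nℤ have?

3926208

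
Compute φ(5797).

5797 = 11 · 17 · 31.
φ(11) = 11 − 1 = 10.
φ(17) = 17 − 1 = 16.
φ(31) = 31 − 1 = 30.
Multiply: 10 · 16 · 30 = 4800.

4800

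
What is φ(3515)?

First factor: 3515 = 5 · 19 · 37.
φ(5) = 5 − 1 = 4.
φ(19) = 19 − 1 = 18.
φ(37) = 37 − 1 = 36.
Since φ is multiplicative, φ(3515) = 4 · 18 · 36 = 2592.

2592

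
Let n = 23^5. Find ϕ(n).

6156502

φ(6436343) = 6436343 · (1 − 1/23)
       = 6436343 · 22/23 = 6156502.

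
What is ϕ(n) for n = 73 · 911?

65520

φ(73) = 73 − 1 = 72.
φ(911) = 911 − 1 = 910.
φ(66503) = 72 × 910 = 65520.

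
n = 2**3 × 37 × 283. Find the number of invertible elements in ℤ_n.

40608

φ(2^3) = 2^3 − 2^2 = 8 − 4 = 4.
φ(37) = 37 − 1 = 36.
φ(283) = 283 − 1 = 282.
φ(83768) = 4 × 36 × 282 = 40608.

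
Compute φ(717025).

517440

First factor: 717025 = 5^2 · 23 · 29 · 43.
φ(717025) = 717025 · (1 − 1/5) · (1 − 1/23) · (1 − 1/29) · (1 − 1/43)
       = 717025 · 103488/143405 = 517440.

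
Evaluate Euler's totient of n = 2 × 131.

130

φ(262) = 262 · (1 − 1/2) · (1 − 1/131)
       = 262 · 130/262 = 130.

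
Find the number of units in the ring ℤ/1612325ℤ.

1056000

Factor 1612325: 1612325 = 5**2 · 11**2 · 13 · 41.
φ(1612325) = 1612325 · (1 − 1/5) · (1 − 1/11) · (1 − 1/13) · (1 − 1/41)
       = 1612325 · 19200/29315 = 1056000.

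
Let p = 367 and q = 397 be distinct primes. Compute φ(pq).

φ(pq) = (p−1)(q−1) = 366 · 396 = 144936.

144936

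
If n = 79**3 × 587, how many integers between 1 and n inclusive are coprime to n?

285263628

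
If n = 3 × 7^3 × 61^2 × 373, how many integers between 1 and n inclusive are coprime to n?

φ(3) = 3 − 1 = 2.
φ(7^3) = 7^2·(7−1) = 49·6 = 294.
φ(61^2) = 61^2 − 61^1 = 3721 − 61 = 3660.
φ(373) = 373 − 1 = 372.
φ(1428183057) = 2 × 294 × 3660 × 372 = 800573760.

800573760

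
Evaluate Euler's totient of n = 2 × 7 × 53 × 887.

276432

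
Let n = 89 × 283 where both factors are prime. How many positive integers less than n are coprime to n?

φ(n) = (p − 1)(q − 1) = (89−1)(283−1) = 88·282 = 24816.

24816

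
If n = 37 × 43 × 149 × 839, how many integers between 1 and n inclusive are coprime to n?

187524288

φ(198892501) = 198892501 · (1 − 1/37) · (1 − 1/43) · (1 − 1/149) · (1 − 1/839)
       = 198892501 · 187524288/198892501 = 187524288.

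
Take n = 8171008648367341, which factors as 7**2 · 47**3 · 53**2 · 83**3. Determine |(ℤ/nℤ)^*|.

6644343679899744

φ(7^2) = 7^2 − 7^1 = 49 − 7 = 42.
φ(47^3) = 47^3 − 47^2 = 103823 − 2209 = 101614.
φ(53^2) = 53^1·(53−1) = 53·52 = 2756.
φ(83^3) = 83^2·(83−1) = 6889·82 = 564898.
φ(8171008648367341) = 42 × 101614 × 2756 × 564898 = 6644343679899744.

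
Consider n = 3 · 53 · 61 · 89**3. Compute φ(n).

φ(3) = 3 − 1 = 2.
φ(53) = 53 − 1 = 52.
φ(61) = 61 − 1 = 60.
φ(89^3) = 89^2·(89−1) = 7921·88 = 697048.
Multiply: 2 · 52 · 60 · 697048 = 4349579520.

4349579520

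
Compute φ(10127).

10127 = 13 · 19 · 41.
φ(10127) = 10127 · (1 − 1/13) · (1 − 1/19) · (1 − 1/41)
       = 10127 · 8640/10127 = 8640.

8640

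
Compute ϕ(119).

96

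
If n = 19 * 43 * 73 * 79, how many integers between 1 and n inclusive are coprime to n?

4245696

φ(19) = 19 − 1 = 18.
φ(43) = 43 − 1 = 42.
φ(73) = 73 − 1 = 72.
φ(79) = 79 − 1 = 78.
Multiply: 18 · 42 · 72 · 78 = 4245696.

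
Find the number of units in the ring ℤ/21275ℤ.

15840

Prime factorization: 21275 = 5**2 · 23 · 37.
φ(5^2) = 5^2 − 5^1 = 25 − 5 = 20.
φ(23) = 23 − 1 = 22.
φ(37) = 37 − 1 = 36.
Since φ is multiplicative, φ(21275) = 20 · 22 · 36 = 15840.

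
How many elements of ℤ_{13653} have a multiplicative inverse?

13653 = 3^2 · 37 · 41.
φ(13653) = 13653 · (1 − 1/3) · (1 − 1/37) · (1 − 1/41)
       = 13653 · 2880/4551 = 8640.

8640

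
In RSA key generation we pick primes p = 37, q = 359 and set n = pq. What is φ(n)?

φ(n) = (p − 1)(q − 1) = (37−1)(359−1) = 36·358 = 12888.

12888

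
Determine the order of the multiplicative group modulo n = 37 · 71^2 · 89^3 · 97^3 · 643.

φ(77163979532450601047) = 77163979532450601047 · (1 − 1/37) · (1 − 1/71) · (1 − 1/89) · (1 − 1/97) · (1 − 1/643)
       = 77163979532450601047 · 13667512320/14582526913 = 72322146032167342080.

72322146032167342080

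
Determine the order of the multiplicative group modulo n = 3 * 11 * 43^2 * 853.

30774240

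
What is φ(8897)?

Prime factorization: 8897 = 7 × 31 × 41.
φ(7) = 7 − 1 = 6.
φ(31) = 31 − 1 = 30.
φ(41) = 41 − 1 = 40.
Multiply: 6 · 30 · 40 = 7200.

7200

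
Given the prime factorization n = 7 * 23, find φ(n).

φ(161) = 161 · (1 − 1/7) · (1 − 1/23)
       = 161 · 132/161 = 132.

132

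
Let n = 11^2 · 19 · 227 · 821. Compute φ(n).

φ(428457733) = 428457733 · (1 − 1/11) · (1 − 1/19) · (1 − 1/227) · (1 − 1/821)
       = 428457733 · 33357600/38950703 = 366933600.

366933600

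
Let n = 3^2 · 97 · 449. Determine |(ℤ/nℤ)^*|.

φ(3^2) = 3^1·(3−1) = 3·2 = 6.
φ(97) = 97 − 1 = 96.
φ(449) = 449 − 1 = 448.
Since φ is multiplicative, φ(391977) = 6 · 96 · 448 = 258048.

258048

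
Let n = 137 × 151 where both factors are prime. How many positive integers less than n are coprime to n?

20400

φ(20687) = 20687 · (1 − 1/137) · (1 − 1/151)
       = 20687 · 20400/20687 = 20400.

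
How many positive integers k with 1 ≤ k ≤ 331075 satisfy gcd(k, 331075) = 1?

Factor 331075: 331075 = 5^2 × 17 × 19 × 41.
φ(5^2) = 5^2 − 5^1 = 25 − 5 = 20.
φ(17) = 17 − 1 = 16.
φ(19) = 19 − 1 = 18.
φ(41) = 41 − 1 = 40.
φ(331075) = 20 × 16 × 18 × 40 = 230400.

230400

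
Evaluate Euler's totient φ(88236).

88236 = 2^2 · 3^3 · 19 · 43.
φ(2^2) = 2^1·(2−1) = 2·1 = 2.
φ(3^3) = 3^2·(3−1) = 9·2 = 18.
φ(19) = 19 − 1 = 18.
φ(43) = 43 − 1 = 42.
Multiply: 2 · 18 · 18 · 42 = 27216.

27216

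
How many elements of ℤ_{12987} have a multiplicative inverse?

First factor: 12987 = 3**3 · 13 · 37.
φ(12987) = 12987 · (1 − 1/3) · (1 − 1/13) · (1 − 1/37)
       = 12987 · 864/1443 = 7776.

7776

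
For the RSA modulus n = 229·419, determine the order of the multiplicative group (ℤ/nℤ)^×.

95304

φ(95951) = 95951 · (1 − 1/229) · (1 − 1/419)
       = 95951 · 95304/95951 = 95304.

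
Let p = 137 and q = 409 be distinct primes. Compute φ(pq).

55488

φ(pq) = (p−1)(q−1) = 136 · 408 = 55488.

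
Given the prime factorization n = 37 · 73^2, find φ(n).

189216

φ(197173) = 197173 · (1 − 1/37) · (1 − 1/73)
       = 197173 · 2592/2701 = 189216.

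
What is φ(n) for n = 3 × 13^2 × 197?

φ(99879) = 99879 · (1 − 1/3) · (1 − 1/13) · (1 − 1/197)
       = 99879 · 4704/7683 = 61152.

61152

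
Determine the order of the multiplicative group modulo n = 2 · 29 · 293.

8176

φ(16994) = 16994 · (1 − 1/2) · (1 − 1/29) · (1 − 1/293)
       = 16994 · 8176/16994 = 8176.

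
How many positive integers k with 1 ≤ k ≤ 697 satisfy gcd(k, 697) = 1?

697 = 17 · 41.
φ(17) = 17 − 1 = 16.
φ(41) = 41 − 1 = 40.
φ(697) = 16 × 40 = 640.

640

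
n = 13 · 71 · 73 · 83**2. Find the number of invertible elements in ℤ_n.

411626880

φ(464173931) = 464173931 · (1 − 1/13) · (1 − 1/71) · (1 − 1/73) · (1 − 1/83)
       = 464173931 · 4959360/5592457 = 411626880.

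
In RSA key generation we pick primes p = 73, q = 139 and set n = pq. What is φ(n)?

9936

φ(pq) = (p−1)(q−1) = 72 · 138 = 9936.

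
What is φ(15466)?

6480

First factor: 15466 = 2 · 11 · 19 · 37.
φ(15466) = 15466 · (1 − 1/2) · (1 − 1/11) · (1 − 1/19) · (1 − 1/37)
       = 15466 · 6480/15466 = 6480.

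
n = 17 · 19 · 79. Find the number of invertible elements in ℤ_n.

22464

φ(25517) = 25517 · (1 − 1/17) · (1 − 1/19) · (1 − 1/79)
       = 25517 · 22464/25517 = 22464.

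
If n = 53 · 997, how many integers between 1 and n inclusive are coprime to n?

φ(53) = 53 − 1 = 52.
φ(997) = 997 − 1 = 996.
φ(52841) = 52 × 996 = 51792.

51792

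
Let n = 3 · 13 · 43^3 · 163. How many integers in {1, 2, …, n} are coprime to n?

301934304

φ(505425999) = 505425999 · (1 − 1/3) · (1 − 1/13) · (1 − 1/43) · (1 − 1/163)
       = 505425999 · 163296/273351 = 301934304.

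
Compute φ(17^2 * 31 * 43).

φ(17^2) = 17^2 − 17^1 = 289 − 17 = 272.
φ(31) = 31 − 1 = 30.
φ(43) = 43 − 1 = 42.
φ(385237) = 272 × 30 × 42 = 342720.

342720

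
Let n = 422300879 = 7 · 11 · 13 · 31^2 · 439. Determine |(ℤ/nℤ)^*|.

293284800

φ(422300879) = 422300879 · (1 − 1/7) · (1 − 1/11) · (1 − 1/13) · (1 − 1/31) · (1 − 1/439)
       = 422300879 · 9460800/13622609 = 293284800.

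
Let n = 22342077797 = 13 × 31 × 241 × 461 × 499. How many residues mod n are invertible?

19792512000

φ(13) = 13 − 1 = 12.
φ(31) = 31 − 1 = 30.
φ(241) = 241 − 1 = 240.
φ(461) = 461 − 1 = 460.
φ(499) = 499 − 1 = 498.
Since φ is multiplicative, φ(22342077797) = 12 · 30 · 240 · 460 · 498 = 19792512000.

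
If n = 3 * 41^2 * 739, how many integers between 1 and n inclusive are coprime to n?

φ(3726777) = 3726777 · (1 − 1/3) · (1 − 1/41) · (1 − 1/739)
       = 3726777 · 59040/90897 = 2420640.

2420640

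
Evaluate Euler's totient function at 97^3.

φ(97^3) = 97^3 − 97^2 = 912673 − 9409 = 903264.

903264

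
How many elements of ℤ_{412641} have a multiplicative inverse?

241920

Prime factorization: 412641 = 3^3 · 17 · 29 · 31.
φ(412641) = 412641 · (1 − 1/3) · (1 − 1/17) · (1 − 1/29) · (1 − 1/31)
       = 412641 · 26880/45849 = 241920.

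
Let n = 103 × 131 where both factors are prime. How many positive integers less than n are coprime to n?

13260

For distinct primes, φ(pq) = (p−1)(q−1) = 102 × 130 = 13260.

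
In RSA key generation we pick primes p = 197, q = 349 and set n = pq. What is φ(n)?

68208

φ(68753) = 68753 · (1 − 1/197) · (1 − 1/349)
       = 68753 · 68208/68753 = 68208.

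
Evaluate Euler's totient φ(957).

Factor 957: 957 = 3 · 11 · 29.
φ(957) = 957 · (1 − 1/3) · (1 − 1/11) · (1 − 1/29)
       = 957 · 560/957 = 560.

560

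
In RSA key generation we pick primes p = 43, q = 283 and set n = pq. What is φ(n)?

For distinct primes, φ(pq) = (p−1)(q−1) = 42 × 282 = 11844.

11844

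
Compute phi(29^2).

φ(29^2) = 29^1·(29−1) = 29·28 = 812.

812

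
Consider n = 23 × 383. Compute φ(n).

φ(8809) = 8809 · (1 − 1/23) · (1 − 1/383)
       = 8809 · 8404/8809 = 8404.

8404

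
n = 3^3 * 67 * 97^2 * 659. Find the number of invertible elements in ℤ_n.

7279227648

φ(3^3) = 3^2·(3−1) = 9·2 = 18.
φ(67) = 67 − 1 = 66.
φ(97^2) = 97^2 − 97^1 = 9409 − 97 = 9312.
φ(659) = 659 − 1 = 658.
Multiply: 18 · 66 · 9312 · 658 = 7279227648.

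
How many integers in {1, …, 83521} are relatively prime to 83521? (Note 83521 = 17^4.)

φ(83521) = 83521 · (1 − 1/17)
       = 83521 · 16/17 = 78608.

78608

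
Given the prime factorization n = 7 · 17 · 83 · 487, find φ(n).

3825792

φ(4810099) = 4810099 · (1 − 1/7) · (1 − 1/17) · (1 − 1/83) · (1 − 1/487)
       = 4810099 · 3825792/4810099 = 3825792.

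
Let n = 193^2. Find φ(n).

φ(193^2) = 193^2 − 193^1 = 37249 − 193 = 37056.

37056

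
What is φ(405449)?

405449 = 11 × 29 × 31 × 41.
φ(405449) = 405449 · (1 − 1/11) · (1 − 1/29) · (1 − 1/31) · (1 − 1/41)
       = 405449 · 336000/405449 = 336000.

336000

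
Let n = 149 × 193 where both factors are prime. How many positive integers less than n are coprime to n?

28416

φ(pq) = (p−1)(q−1) = 148 · 192 = 28416.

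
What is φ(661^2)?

φ(661^2) = 661^2 − 661^1 = 436921 − 661 = 436260.

436260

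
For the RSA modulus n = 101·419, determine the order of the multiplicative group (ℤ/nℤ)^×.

φ(42319) = 42319 · (1 − 1/101) · (1 − 1/419)
       = 42319 · 41800/42319 = 41800.

41800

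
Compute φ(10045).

6720

10045 = 5 * 7**2 * 41.
φ(5) = 5 − 1 = 4.
φ(7^2) = 7^1·(7−1) = 7·6 = 42.
φ(41) = 41 − 1 = 40.
φ(10045) = 4 × 42 × 40 = 6720.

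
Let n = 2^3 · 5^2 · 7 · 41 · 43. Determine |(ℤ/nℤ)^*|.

φ(2468200) = 2468200 · (1 − 1/2) · (1 − 1/5) · (1 − 1/7) · (1 − 1/41) · (1 − 1/43)
       = 2468200 · 40320/123410 = 806400.

806400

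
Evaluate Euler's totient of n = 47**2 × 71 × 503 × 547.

41481083280

φ(47^2) = 47^2 − 47^1 = 2209 − 47 = 2162.
φ(71) = 71 − 1 = 70.
φ(503) = 503 − 1 = 502.
φ(547) = 547 − 1 = 546.
Since φ is multiplicative, φ(43152839299) = 2162 · 70 · 502 · 546 = 41481083280.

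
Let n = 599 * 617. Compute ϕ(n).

368368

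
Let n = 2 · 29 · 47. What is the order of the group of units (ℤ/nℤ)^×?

1288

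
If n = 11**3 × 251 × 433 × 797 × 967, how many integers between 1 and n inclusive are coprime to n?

100484556480000

φ(111487061504027) = 111487061504027 · (1 − 1/11) · (1 − 1/251) · (1 − 1/433) · (1 − 1/797) · (1 − 1/967)
       = 111487061504027 · 830450880000/921380673587 = 100484556480000.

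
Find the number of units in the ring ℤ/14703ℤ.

Prime factorization: 14703 = 3 * 13^2 * 29.
φ(3) = 3 − 1 = 2.
φ(13^2) = 13^2 − 13^1 = 169 − 13 = 156.
φ(29) = 29 − 1 = 28.
Multiply: 2 · 156 · 28 = 8736.

8736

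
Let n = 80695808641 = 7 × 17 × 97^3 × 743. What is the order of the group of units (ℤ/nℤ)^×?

φ(80695808641) = 80695808641 · (1 − 1/7) · (1 − 1/17) · (1 − 1/97) · (1 − 1/743)
       = 80695808641 · 6838272/8576449 = 64341301248.

64341301248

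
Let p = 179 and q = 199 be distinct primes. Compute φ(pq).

φ(179) = 179 − 1 = 178.
φ(199) = 199 − 1 = 198.
Since φ is multiplicative, φ(35621) = 178 · 198 = 35244.

35244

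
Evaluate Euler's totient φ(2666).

Factor 2666: 2666 = 2 × 31 × 43.
φ(2) = 2 − 1 = 1.
φ(31) = 31 − 1 = 30.
φ(43) = 43 − 1 = 42.
Since φ is multiplicative, φ(2666) = 1 · 30 · 42 = 1260.

1260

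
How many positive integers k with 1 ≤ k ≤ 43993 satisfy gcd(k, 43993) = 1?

43993 = 29 · 37 · 41.
φ(43993) = 43993 · (1 − 1/29) · (1 − 1/37) · (1 − 1/41)
       = 43993 · 40320/43993 = 40320.

40320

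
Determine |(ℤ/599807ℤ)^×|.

Factor 599807: 599807 = 13 · 29 · 37 · 43.
φ(13) = 13 − 1 = 12.
φ(29) = 29 − 1 = 28.
φ(37) = 37 − 1 = 36.
φ(43) = 43 − 1 = 42.
Multiply: 12 · 28 · 36 · 42 = 508032.

508032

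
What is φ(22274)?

Prime factorization: 22274 = 2 · 7 · 37 · 43.
φ(22274) = 22274 · (1 − 1/2) · (1 − 1/7) · (1 − 1/37) · (1 − 1/43)
       = 22274 · 9072/22274 = 9072.

9072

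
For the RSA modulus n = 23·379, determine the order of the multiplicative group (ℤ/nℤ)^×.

φ(23) = 23 − 1 = 22.
φ(379) = 379 − 1 = 378.
φ(8717) = 22 × 378 = 8316.

8316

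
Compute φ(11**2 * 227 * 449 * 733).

8152488960

φ(11^2) = 11^2 − 11^1 = 121 − 11 = 110.
φ(227) = 227 − 1 = 226.
φ(449) = 449 − 1 = 448.
φ(733) = 733 − 1 = 732.
φ(9039856639) = 110 × 226 × 448 × 732 = 8152488960.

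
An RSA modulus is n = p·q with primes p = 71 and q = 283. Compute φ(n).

19740

For distinct primes, φ(pq) = (p−1)(q−1) = 70 × 282 = 19740.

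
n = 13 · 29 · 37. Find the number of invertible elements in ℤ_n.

φ(13949) = 13949 · (1 − 1/13) · (1 − 1/29) · (1 − 1/37)
       = 13949 · 12096/13949 = 12096.

12096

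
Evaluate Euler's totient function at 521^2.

270920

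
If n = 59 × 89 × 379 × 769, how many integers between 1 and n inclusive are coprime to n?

1481711616

φ(1530409201) = 1530409201 · (1 − 1/59) · (1 − 1/89) · (1 − 1/379) · (1 − 1/769)
       = 1530409201 · 1481711616/1530409201 = 1481711616.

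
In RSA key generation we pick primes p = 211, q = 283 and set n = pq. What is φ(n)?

φ(pq) = (p−1)(q−1) = 210 · 282 = 59220.

59220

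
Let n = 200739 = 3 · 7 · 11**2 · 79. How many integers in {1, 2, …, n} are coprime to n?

φ(3) = 3 − 1 = 2.
φ(7) = 7 − 1 = 6.
φ(11^2) = 11^1·(11−1) = 11·10 = 110.
φ(79) = 79 − 1 = 78.
Multiply: 2 · 6 · 110 · 78 = 102960.

102960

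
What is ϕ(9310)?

Factor 9310: 9310 = 2 × 5 × 7**2 × 19.
φ(2) = 2 − 1 = 1.
φ(5) = 5 − 1 = 4.
φ(7^2) = 7^1·(7−1) = 7·6 = 42.
φ(19) = 19 − 1 = 18.
Since φ is multiplicative, φ(9310) = 1 · 4 · 42 · 18 = 3024.

3024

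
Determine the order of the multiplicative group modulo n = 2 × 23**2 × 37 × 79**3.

8867512368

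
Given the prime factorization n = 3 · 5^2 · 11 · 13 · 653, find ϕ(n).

φ(7003425) = 7003425 · (1 − 1/3) · (1 − 1/5) · (1 − 1/11) · (1 − 1/13) · (1 − 1/653)
       = 7003425 · 625920/1400685 = 3129600.

3129600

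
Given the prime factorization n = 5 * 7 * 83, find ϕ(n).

φ(2905) = 2905 · (1 − 1/5) · (1 − 1/7) · (1 − 1/83)
       = 2905 · 1968/2905 = 1968.

1968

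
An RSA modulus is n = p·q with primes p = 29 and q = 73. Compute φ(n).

2016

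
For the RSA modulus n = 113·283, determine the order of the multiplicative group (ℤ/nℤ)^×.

31584

φ(pq) = (p−1)(q−1) = 112 · 282 = 31584.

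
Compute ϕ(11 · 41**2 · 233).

3804800

φ(4308403) = 4308403 · (1 − 1/11) · (1 − 1/41) · (1 − 1/233)
       = 4308403 · 92800/105083 = 3804800.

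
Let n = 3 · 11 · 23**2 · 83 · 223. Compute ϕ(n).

φ(323111613) = 323111613 · (1 − 1/3) · (1 − 1/11) · (1 − 1/23) · (1 − 1/83) · (1 − 1/223)
       = 323111613 · 8009760/14048331 = 184224480.

184224480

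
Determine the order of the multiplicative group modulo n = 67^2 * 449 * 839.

1660124928

φ(67^2) = 67^2 − 67^1 = 4489 − 67 = 4422.
φ(449) = 449 − 1 = 448.
φ(839) = 839 − 1 = 838.
Multiply: 4422 · 448 · 838 = 1660124928.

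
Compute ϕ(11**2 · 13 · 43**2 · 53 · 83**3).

70026925288320

φ(11^2) = 11^1·(11−1) = 11·10 = 110.
φ(13) = 13 − 1 = 12.
φ(43^2) = 43^2 − 43^1 = 1849 − 43 = 1806.
φ(53) = 53 − 1 = 52.
φ(83^3) = 83^3 − 83^2 = 571787 − 6889 = 564898.
Multiply: 110 · 12 · 1806 · 52 · 564898 = 70026925288320.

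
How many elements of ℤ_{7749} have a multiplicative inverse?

7749 = 3^3 · 7 · 41.
φ(7749) = 7749 · (1 − 1/3) · (1 − 1/7) · (1 − 1/41)
       = 7749 · 480/861 = 4320.

4320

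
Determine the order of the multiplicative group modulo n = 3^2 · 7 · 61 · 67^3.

639951840

φ(3^2) = 3^1·(3−1) = 3·2 = 6.
φ(7) = 7 − 1 = 6.
φ(61) = 61 − 1 = 60.
φ(67^3) = 67^3 − 67^2 = 300763 − 4489 = 296274.
Since φ is multiplicative, φ(1155832209) = 6 · 6 · 60 · 296274 = 639951840.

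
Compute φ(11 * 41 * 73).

28800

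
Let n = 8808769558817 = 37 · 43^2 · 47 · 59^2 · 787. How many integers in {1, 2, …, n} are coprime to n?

φ(8808769558817) = 8808769558817 · (1 − 1/37) · (1 − 1/43) · (1 − 1/47) · (1 − 1/59) · (1 − 1/787)
       = 8808769558817 · 3170736576/3472120441 = 8044158693312.

8044158693312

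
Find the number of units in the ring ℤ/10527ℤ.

Factor 10527: 10527 = 3 * 11**2 * 29.
φ(3) = 3 − 1 = 2.
φ(11^2) = 11^1·(11−1) = 11·10 = 110.
φ(29) = 29 − 1 = 28.
Since φ is multiplicative, φ(10527) = 2 · 110 · 28 = 6160.

6160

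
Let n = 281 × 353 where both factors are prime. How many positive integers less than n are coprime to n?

98560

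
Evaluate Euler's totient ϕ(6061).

5040

Prime factorization: 6061 = 11 · 19 · 29.
φ(11) = 11 − 1 = 10.
φ(19) = 19 − 1 = 18.
φ(29) = 29 − 1 = 28.
Since φ is multiplicative, φ(6061) = 10 · 18 · 28 = 5040.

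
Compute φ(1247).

Prime factorization: 1247 = 29 * 43.
φ(29) = 29 − 1 = 28.
φ(43) = 43 − 1 = 42.
φ(1247) = 28 × 42 = 1176.

1176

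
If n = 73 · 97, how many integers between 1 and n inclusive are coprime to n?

6912

φ(7081) = 7081 · (1 − 1/73) · (1 − 1/97)
       = 7081 · 6912/7081 = 6912.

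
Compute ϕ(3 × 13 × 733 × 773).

φ(22097751) = 22097751 · (1 − 1/3) · (1 − 1/13) · (1 − 1/733) · (1 − 1/773)
       = 22097751 · 13562496/22097751 = 13562496.

13562496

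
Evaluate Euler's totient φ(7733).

6480

Factor 7733: 7733 = 11 * 19 * 37.
φ(7733) = 7733 · (1 − 1/11) · (1 − 1/19) · (1 − 1/37)
       = 7733 · 6480/7733 = 6480.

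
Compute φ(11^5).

146410

φ(11^5) = 11^4·(11−1) = 14641·10 = 146410.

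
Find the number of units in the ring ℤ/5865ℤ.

2816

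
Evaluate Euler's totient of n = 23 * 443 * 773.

7506928

φ(7876097) = 7876097 · (1 − 1/23) · (1 − 1/443) · (1 − 1/773)
       = 7876097 · 7506928/7876097 = 7506928.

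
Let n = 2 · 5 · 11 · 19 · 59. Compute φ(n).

φ(2) = 2 − 1 = 1.
φ(5) = 5 − 1 = 4.
φ(11) = 11 − 1 = 10.
φ(19) = 19 − 1 = 18.
φ(59) = 59 − 1 = 58.
Since φ is multiplicative, φ(123310) = 1 · 4 · 10 · 18 · 58 = 41760.

41760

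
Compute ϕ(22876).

Factor 22876: 22876 = 2**2 × 7 × 19 × 43.
φ(2^2) = 2^1·(2−1) = 2·1 = 2.
φ(7) = 7 − 1 = 6.
φ(19) = 19 − 1 = 18.
φ(43) = 43 − 1 = 42.
Since φ is multiplicative, φ(22876) = 2 · 6 · 18 · 42 = 9072.

9072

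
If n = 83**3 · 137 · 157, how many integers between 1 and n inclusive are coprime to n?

11984875968

φ(83^3) = 83^2·(83−1) = 6889·82 = 564898.
φ(137) = 137 − 1 = 136.
φ(157) = 157 − 1 = 156.
Since φ is multiplicative, φ(12298566583) = 564898 · 136 · 156 = 11984875968.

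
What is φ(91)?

91 = 7 · 13.
φ(91) = 91 · (1 − 1/7) · (1 − 1/13)
       = 91 · 72/91 = 72.

72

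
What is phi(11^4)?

13310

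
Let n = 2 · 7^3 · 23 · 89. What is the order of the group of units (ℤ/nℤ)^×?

φ(2) = 2 − 1 = 1.
φ(7^3) = 7^2·(7−1) = 49·6 = 294.
φ(23) = 23 − 1 = 22.
φ(89) = 89 − 1 = 88.
φ(1404242) = 1 × 294 × 22 × 88 = 569184.

569184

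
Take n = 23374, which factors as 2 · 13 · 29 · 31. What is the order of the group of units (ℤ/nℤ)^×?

φ(23374) = 23374 · (1 − 1/2) · (1 − 1/13) · (1 − 1/29) · (1 − 1/31)
       = 23374 · 10080/23374 = 10080.

10080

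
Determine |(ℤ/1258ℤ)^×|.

576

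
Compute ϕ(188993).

148176

First factor: 188993 = 7^3 × 19 × 29.
φ(7^3) = 7^2·(7−1) = 49·6 = 294.
φ(19) = 19 − 1 = 18.
φ(29) = 29 − 1 = 28.
φ(188993) = 294 × 18 × 28 = 148176.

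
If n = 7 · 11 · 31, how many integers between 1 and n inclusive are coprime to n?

1800

φ(2387) = 2387 · (1 − 1/7) · (1 − 1/11) · (1 − 1/31)
       = 2387 · 1800/2387 = 1800.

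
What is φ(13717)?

11760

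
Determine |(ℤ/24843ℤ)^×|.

13104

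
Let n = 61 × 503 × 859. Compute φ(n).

25842960

φ(61) = 61 − 1 = 60.
φ(503) = 503 − 1 = 502.
φ(859) = 859 − 1 = 858.
Multiply: 60 · 502 · 858 = 25842960.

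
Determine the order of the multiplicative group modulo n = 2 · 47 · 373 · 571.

9753840

φ(2) = 2 − 1 = 1.
φ(47) = 47 − 1 = 46.
φ(373) = 373 − 1 = 372.
φ(571) = 571 − 1 = 570.
Since φ is multiplicative, φ(20020402) = 1 · 46 · 372 · 570 = 9753840.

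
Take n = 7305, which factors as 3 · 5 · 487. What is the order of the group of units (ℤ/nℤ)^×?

3888

φ(7305) = 7305 · (1 − 1/3) · (1 − 1/5) · (1 − 1/487)
       = 7305 · 3888/7305 = 3888.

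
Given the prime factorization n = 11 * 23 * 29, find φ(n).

6160

φ(11) = 11 − 1 = 10.
φ(23) = 23 − 1 = 22.
φ(29) = 29 − 1 = 28.
φ(7337) = 10 × 22 × 28 = 6160.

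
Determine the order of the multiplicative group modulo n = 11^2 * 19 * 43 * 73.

5987520

φ(11^2) = 11^2 − 11^1 = 121 − 11 = 110.
φ(19) = 19 − 1 = 18.
φ(43) = 43 − 1 = 42.
φ(73) = 73 − 1 = 72.
Multiply: 110 · 18 · 42 · 72 = 5987520.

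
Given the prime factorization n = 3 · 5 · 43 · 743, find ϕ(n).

φ(479235) = 479235 · (1 − 1/3) · (1 − 1/5) · (1 − 1/43) · (1 − 1/743)
       = 479235 · 249312/479235 = 249312.

249312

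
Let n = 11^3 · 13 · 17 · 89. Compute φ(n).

φ(11^3) = 11^2·(11−1) = 121·10 = 1210.
φ(13) = 13 − 1 = 12.
φ(17) = 17 − 1 = 16.
φ(89) = 89 − 1 = 88.
Since φ is multiplicative, φ(26179439) = 1210 · 12 · 16 · 88 = 20444160.

20444160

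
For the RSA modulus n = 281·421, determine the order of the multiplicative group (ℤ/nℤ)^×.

φ(281) = 281 − 1 = 280.
φ(421) = 421 − 1 = 420.
φ(118301) = 280 × 420 = 117600.

117600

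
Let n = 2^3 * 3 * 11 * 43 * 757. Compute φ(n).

φ(2^3) = 2^3 − 2^2 = 8 − 4 = 4.
φ(3) = 3 − 1 = 2.
φ(11) = 11 − 1 = 10.
φ(43) = 43 − 1 = 42.
φ(757) = 757 − 1 = 756.
Since φ is multiplicative, φ(8593464) = 4 · 2 · 10 · 42 · 756 = 2540160.

2540160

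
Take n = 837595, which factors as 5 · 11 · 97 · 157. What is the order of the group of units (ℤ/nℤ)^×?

φ(5) = 5 − 1 = 4.
φ(11) = 11 − 1 = 10.
φ(97) = 97 − 1 = 96.
φ(157) = 157 − 1 = 156.
Multiply: 4 · 10 · 96 · 156 = 599040.

599040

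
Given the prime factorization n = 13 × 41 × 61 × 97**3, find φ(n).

φ(13) = 13 − 1 = 12.
φ(41) = 41 − 1 = 40.
φ(61) = 61 − 1 = 60.
φ(97^3) = 97^2·(97−1) = 9409·96 = 903264.
φ(29673737249) = 12 × 40 × 60 × 903264 = 26014003200.

26014003200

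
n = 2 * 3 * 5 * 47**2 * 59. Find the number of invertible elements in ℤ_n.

φ(2) = 2 − 1 = 1.
φ(3) = 3 − 1 = 2.
φ(5) = 5 − 1 = 4.
φ(47^2) = 47^1·(47−1) = 47·46 = 2162.
φ(59) = 59 − 1 = 58.
Multiply: 1 · 2 · 4 · 2162 · 58 = 1003168.

1003168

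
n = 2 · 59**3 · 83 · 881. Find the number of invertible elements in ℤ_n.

φ(2) = 2 − 1 = 1.
φ(59^3) = 59^3 − 59^2 = 205379 − 3481 = 201898.
φ(83) = 83 − 1 = 82.
φ(881) = 881 − 1 = 880.
φ(30035857234) = 1 × 201898 × 82 × 880 = 14568959680.

14568959680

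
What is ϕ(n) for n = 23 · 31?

φ(713) = 713 · (1 − 1/23) · (1 − 1/31)
       = 713 · 660/713 = 660.

660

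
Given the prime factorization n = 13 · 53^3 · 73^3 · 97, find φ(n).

64563308679168

φ(13) = 13 − 1 = 12.
φ(53^3) = 53^3 − 53^2 = 148877 − 2809 = 146068.
φ(73^3) = 73^2·(73−1) = 5329·72 = 383688.
φ(97) = 97 − 1 = 96.
Multiply: 12 · 146068 · 383688 · 96 = 64563308679168.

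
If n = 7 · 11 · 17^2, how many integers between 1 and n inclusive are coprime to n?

φ(7) = 7 − 1 = 6.
φ(11) = 11 − 1 = 10.
φ(17^2) = 17^2 − 17^1 = 289 − 17 = 272.
φ(22253) = 6 × 10 × 272 = 16320.

16320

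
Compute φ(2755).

2755 = 5 * 19 * 29.
φ(2755) = 2755 · (1 − 1/5) · (1 − 1/19) · (1 − 1/29)
       = 2755 · 2016/2755 = 2016.

2016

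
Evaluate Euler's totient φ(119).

Prime factorization: 119 = 7 * 17.
φ(119) = 119 · (1 − 1/7) · (1 − 1/17)
       = 119 · 96/119 = 96.

96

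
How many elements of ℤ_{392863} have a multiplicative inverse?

332640

Factor 392863: 392863 = 19 · 23 · 29 · 31.
φ(392863) = 392863 · (1 − 1/19) · (1 − 1/23) · (1 − 1/29) · (1 − 1/31)
       = 392863 · 332640/392863 = 332640.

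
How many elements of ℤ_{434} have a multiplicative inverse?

434 = 2 × 7 × 31.
φ(434) = 434 · (1 − 1/2) · (1 − 1/7) · (1 − 1/31)
       = 434 · 180/434 = 180.

180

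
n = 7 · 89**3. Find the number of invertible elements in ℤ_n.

φ(4934783) = 4934783 · (1 − 1/7) · (1 − 1/89)
       = 4934783 · 528/623 = 4182288.

4182288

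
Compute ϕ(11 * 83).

φ(11) = 11 − 1 = 10.
φ(83) = 83 − 1 = 82.
Multiply: 10 · 82 = 820.

820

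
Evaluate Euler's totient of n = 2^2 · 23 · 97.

4224

φ(2^2) = 2^1·(2−1) = 2·1 = 2.
φ(23) = 23 − 1 = 22.
φ(97) = 97 − 1 = 96.
Multiply: 2 · 22 · 96 = 4224.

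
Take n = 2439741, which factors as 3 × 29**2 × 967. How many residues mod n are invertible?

1568784

φ(2439741) = 2439741 · (1 − 1/3) · (1 − 1/29) · (1 − 1/967)
       = 2439741 · 54096/84129 = 1568784.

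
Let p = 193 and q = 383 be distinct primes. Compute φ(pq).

73344

φ(n) = (p − 1)(q − 1) = (193−1)(383−1) = 192·382 = 73344.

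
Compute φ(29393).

First factor: 29393 = 7 * 13 * 17 * 19.
φ(7) = 7 − 1 = 6.
φ(13) = 13 − 1 = 12.
φ(17) = 17 − 1 = 16.
φ(19) = 19 − 1 = 18.
Multiply: 6 · 12 · 16 · 18 = 20736.

20736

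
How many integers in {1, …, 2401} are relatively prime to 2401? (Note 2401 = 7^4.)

φ(2401) = 2401 · (1 − 1/7)
       = 2401 · 6/7 = 2058.

2058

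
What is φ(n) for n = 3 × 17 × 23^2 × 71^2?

80474240

φ(3) = 3 − 1 = 2.
φ(17) = 17 − 1 = 16.
φ(23^2) = 23^2 − 23^1 = 529 − 23 = 506.
φ(71^2) = 71^2 − 71^1 = 5041 − 71 = 4970.
Multiply: 2 · 16 · 506 · 4970 = 80474240.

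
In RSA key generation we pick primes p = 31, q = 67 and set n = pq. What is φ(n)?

1980

φ(2077) = 2077 · (1 − 1/31) · (1 − 1/67)
       = 2077 · 1980/2077 = 1980.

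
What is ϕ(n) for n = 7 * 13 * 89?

6336

φ(8099) = 8099 · (1 − 1/7) · (1 − 1/13) · (1 − 1/89)
       = 8099 · 6336/8099 = 6336.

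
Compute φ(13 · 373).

φ(4849) = 4849 · (1 − 1/13) · (1 − 1/373)
       = 4849 · 4464/4849 = 4464.

4464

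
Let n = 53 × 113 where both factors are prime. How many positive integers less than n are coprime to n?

φ(5989) = 5989 · (1 − 1/53) · (1 − 1/113)
       = 5989 · 5824/5989 = 5824.

5824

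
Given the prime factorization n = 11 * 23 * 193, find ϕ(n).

φ(48829) = 48829 · (1 − 1/11) · (1 − 1/23) · (1 − 1/193)
       = 48829 · 42240/48829 = 42240.

42240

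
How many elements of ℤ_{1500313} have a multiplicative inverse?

1330560

Factor 1500313: 1500313 = 23 * 37 * 41 * 43.
φ(1500313) = 1500313 · (1 − 1/23) · (1 − 1/37) · (1 − 1/41) · (1 − 1/43)
       = 1500313 · 1330560/1500313 = 1330560.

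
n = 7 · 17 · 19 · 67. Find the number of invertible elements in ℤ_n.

114048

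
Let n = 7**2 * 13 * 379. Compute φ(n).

φ(241423) = 241423 · (1 − 1/7) · (1 − 1/13) · (1 − 1/379)
       = 241423 · 27216/34489 = 190512.

190512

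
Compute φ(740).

Factor 740: 740 = 2**2 * 5 * 37.
φ(740) = 740 · (1 − 1/2) · (1 − 1/5) · (1 − 1/37)
       = 740 · 144/370 = 288.

288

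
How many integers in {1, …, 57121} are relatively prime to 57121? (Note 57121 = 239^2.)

φ(239^2) = 239^1·(239−1) = 239·238 = 56882.

56882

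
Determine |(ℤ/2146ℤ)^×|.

1008

Factor 2146: 2146 = 2 * 29 * 37.
φ(2146) = 2146 · (1 − 1/2) · (1 − 1/29) · (1 − 1/37)
       = 2146 · 1008/2146 = 1008.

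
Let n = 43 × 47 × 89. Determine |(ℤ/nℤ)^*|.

170016

φ(43) = 43 − 1 = 42.
φ(47) = 47 − 1 = 46.
φ(89) = 89 − 1 = 88.
Multiply: 42 · 46 · 88 = 170016.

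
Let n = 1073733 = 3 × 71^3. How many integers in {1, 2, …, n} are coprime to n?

705740

φ(1073733) = 1073733 · (1 − 1/3) · (1 − 1/71)
       = 1073733 · 140/213 = 705740.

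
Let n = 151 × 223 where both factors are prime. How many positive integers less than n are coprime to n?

33300

φ(33673) = 33673 · (1 − 1/151) · (1 − 1/223)
       = 33673 · 33300/33673 = 33300.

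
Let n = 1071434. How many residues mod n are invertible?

409248

Factor 1071434: 1071434 = 2 · 7**2 · 13 · 29**2.
φ(2) = 2 − 1 = 1.
φ(7^2) = 7^2 − 7^1 = 49 − 7 = 42.
φ(13) = 13 − 1 = 12.
φ(29^2) = 29^1·(29−1) = 29·28 = 812.
φ(1071434) = 1 × 42 × 12 × 812 = 409248.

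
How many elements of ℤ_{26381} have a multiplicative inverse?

Prime factorization: 26381 = 23 * 31 * 37.
φ(26381) = 26381 · (1 − 1/23) · (1 − 1/31) · (1 − 1/37)
       = 26381 · 23760/26381 = 23760.

23760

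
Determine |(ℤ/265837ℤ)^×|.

223080

265837 = 11**2 · 13**3.
φ(265837) = 265837 · (1 − 1/11) · (1 − 1/13)
       = 265837 · 120/143 = 223080.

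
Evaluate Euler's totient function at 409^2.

166872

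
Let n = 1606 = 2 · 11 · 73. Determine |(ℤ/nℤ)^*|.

720

φ(2) = 2 − 1 = 1.
φ(11) = 11 − 1 = 10.
φ(73) = 73 − 1 = 72.
φ(1606) = 1 × 10 × 72 = 720.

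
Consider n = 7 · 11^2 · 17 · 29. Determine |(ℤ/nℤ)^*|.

295680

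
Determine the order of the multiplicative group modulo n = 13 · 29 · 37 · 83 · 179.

φ(207240293) = 207240293 · (1 − 1/13) · (1 − 1/29) · (1 − 1/37) · (1 − 1/83) · (1 − 1/179)
       = 207240293 · 176553216/207240293 = 176553216.

176553216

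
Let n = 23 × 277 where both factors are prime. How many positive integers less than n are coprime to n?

6072

φ(6371) = 6371 · (1 − 1/23) · (1 − 1/277)
       = 6371 · 6072/6371 = 6072.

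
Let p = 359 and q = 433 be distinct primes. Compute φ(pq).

φ(pq) = (p−1)(q−1) = 358 · 432 = 154656.

154656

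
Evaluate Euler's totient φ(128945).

92160

First factor: 128945 = 5 · 17 · 37 · 41.
φ(128945) = 128945 · (1 − 1/5) · (1 − 1/17) · (1 − 1/37) · (1 − 1/41)
       = 128945 · 92160/128945 = 92160.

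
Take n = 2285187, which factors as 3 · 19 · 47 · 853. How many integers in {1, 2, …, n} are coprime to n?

1410912

φ(3) = 3 − 1 = 2.
φ(19) = 19 − 1 = 18.
φ(47) = 47 − 1 = 46.
φ(853) = 853 − 1 = 852.
φ(2285187) = 2 × 18 × 46 × 852 = 1410912.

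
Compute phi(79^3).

φ(493039) = 493039 · (1 − 1/79)
       = 493039 · 78/79 = 486798.

486798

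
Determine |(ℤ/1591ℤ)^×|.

Factor 1591: 1591 = 37 · 43.
φ(37) = 37 − 1 = 36.
φ(43) = 43 − 1 = 42.
Since φ is multiplicative, φ(1591) = 36 · 42 = 1512.

1512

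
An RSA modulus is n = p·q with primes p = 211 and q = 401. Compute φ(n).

84000

φ(pq) = (p−1)(q−1) = 210 · 400 = 84000.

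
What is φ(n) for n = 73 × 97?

φ(7081) = 7081 · (1 − 1/73) · (1 − 1/97)
       = 7081 · 6912/7081 = 6912.

6912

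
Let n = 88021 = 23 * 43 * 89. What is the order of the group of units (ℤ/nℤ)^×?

φ(23) = 23 − 1 = 22.
φ(43) = 43 − 1 = 42.
φ(89) = 89 − 1 = 88.
Since φ is multiplicative, φ(88021) = 22 · 42 · 88 = 81312.

81312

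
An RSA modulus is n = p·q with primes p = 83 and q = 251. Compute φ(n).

φ(n) = (p − 1)(q − 1) = (83−1)(251−1) = 82·250 = 20500.

20500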